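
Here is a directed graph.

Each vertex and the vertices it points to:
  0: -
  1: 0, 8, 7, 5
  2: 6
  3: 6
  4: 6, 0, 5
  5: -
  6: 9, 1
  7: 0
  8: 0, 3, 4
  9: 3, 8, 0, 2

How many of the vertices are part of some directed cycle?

A vertex is on a directed cycle iff it belongs to a strongly connected component of size ≥ 2 (or has a self-loop).
The vertices on cycles are {1, 2, 3, 4, 6, 8, 9} — 7 in total.

7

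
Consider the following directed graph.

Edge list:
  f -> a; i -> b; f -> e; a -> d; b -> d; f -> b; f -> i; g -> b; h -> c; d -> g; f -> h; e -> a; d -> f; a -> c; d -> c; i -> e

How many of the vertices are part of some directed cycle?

7

A vertex is on a directed cycle iff it belongs to a strongly connected component of size ≥ 2 (or has a self-loop).
The vertices on cycles are {a, b, d, e, f, g, i} — 7 in total.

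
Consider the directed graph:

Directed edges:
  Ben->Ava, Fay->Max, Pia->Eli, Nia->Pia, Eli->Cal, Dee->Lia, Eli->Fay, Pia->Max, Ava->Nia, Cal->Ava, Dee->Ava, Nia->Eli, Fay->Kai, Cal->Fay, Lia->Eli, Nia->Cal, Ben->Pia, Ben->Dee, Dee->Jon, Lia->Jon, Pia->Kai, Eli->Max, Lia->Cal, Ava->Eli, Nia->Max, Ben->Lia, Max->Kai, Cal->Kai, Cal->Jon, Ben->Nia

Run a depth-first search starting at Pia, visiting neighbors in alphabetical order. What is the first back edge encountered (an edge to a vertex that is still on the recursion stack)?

DFS from Pia (visiting neighbors in alphabetical order); mark gray on enter, black on exit:
Pia gray
  Eli gray
    Cal gray
      Ava gray
        Ava→Eli: Eli is gray → back edge
First back edge: Ava → Eli.

Ava->Eli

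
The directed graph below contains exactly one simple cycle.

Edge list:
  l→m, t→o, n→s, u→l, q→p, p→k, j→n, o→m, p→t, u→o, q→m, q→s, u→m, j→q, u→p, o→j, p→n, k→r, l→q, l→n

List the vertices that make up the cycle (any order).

j, o, p, q, t

DFS with gray/black marking from p:
p gray
  k gray
    r gray
    r black
  k black
  t gray
    o gray
      j gray
        q gray
          s gray
          s black
          q→p: p is gray → back edge
Back edge closes the cycle p → t → o → j → q → p; its vertices are {j, o, p, q, t}.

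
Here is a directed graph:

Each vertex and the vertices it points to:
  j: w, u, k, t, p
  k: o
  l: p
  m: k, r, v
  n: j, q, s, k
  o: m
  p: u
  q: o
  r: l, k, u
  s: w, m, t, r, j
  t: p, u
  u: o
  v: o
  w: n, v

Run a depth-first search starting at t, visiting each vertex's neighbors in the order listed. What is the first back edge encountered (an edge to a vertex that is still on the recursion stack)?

k→o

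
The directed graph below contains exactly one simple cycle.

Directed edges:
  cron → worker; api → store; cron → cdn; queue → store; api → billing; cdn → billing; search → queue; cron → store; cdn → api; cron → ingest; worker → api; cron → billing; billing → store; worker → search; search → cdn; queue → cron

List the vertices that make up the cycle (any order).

DFS with gray/black marking from cron:
cron gray
  ingest gray
  ingest black
  store gray
  store black
  worker gray
    api gray
      api→store: store black — skip
      billing gray
        billing→store: store black — skip
      billing black
    api black
    search gray
      queue gray
        queue→store: store black — skip
        queue→cron: cron is gray → back edge
Back edge closes the cycle cron → worker → search → queue → cron; its vertices are {cron, queue, search, worker}.

cron, queue, search, worker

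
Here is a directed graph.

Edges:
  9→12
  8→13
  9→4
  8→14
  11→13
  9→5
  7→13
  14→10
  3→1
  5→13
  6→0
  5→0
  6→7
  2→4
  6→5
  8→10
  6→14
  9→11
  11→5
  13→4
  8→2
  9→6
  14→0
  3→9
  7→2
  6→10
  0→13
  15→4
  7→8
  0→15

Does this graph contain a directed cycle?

DFS with white/gray/black marking, starting from 12:
12 gray
12 black
0 gray
  13 gray
    4 gray
    4 black
  13 black
  15 gray
    15→4: 4 black — skip
  15 black
0 black
1 gray
1 black
2 gray
  2→4: 4 black — skip
2 black
3 gray
  3→1: 1 black — skip
  9 gray
    6 gray
      7 gray
        7→13: 13 black — skip
        8 gray
          14 gray
            10 gray
            10 black
            14→0: 0 black — skip
          14 black
          8→13: 13 black — skip
          8→10: 10 black — skip
          8→2: 2 black — skip
        8 black
        7→2: 2 black — skip
      7 black
      6→14: 14 black — skip
      5 gray
        5→13: 13 black — skip
        5→0: 0 black — skip
      5 black
      6→0: 0 black — skip
      6→10: 10 black — skip
    6 black
    11 gray
      11→13: 13 black — skip
      11→5: 5 black — skip
    11 black
    9→4: 4 black — skip
    9→12: 12 black — skip
    9→5: 5 black — skip
  9 black
3 black
Every edge goes to a white or black vertex — no back edge, so the graph is acyclic.

No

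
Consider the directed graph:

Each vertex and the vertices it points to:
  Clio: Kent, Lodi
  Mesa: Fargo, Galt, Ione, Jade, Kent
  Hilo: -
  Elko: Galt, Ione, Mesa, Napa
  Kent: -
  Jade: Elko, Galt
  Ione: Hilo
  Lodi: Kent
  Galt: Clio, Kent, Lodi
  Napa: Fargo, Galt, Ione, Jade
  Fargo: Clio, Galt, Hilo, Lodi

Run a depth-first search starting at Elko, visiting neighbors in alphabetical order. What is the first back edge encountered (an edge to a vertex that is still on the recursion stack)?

DFS from Elko (visiting neighbors in alphabetical order); mark gray on enter, black on exit:
Elko gray
  Galt gray
    Clio gray
      Kent gray
      Kent black
      Lodi gray
        Lodi→Kent: Kent black — skip
      Lodi black
    Clio black
    Galt→Kent: Kent black — skip
    Galt→Lodi: Lodi black — skip
  Galt black
  Ione gray
    Hilo gray
    Hilo black
  Ione black
  Mesa gray
    Fargo gray
      Fargo→Clio: Clio black — skip
      Fargo→Galt: Galt black — skip
      Fargo→Hilo: Hilo black — skip
      Fargo→Lodi: Lodi black — skip
    Fargo black
    Mesa→Galt: Galt black — skip
    Mesa→Ione: Ione black — skip
    Jade gray
      Jade→Elko: Elko is gray → back edge
First back edge: Jade → Elko.

Jade->Elko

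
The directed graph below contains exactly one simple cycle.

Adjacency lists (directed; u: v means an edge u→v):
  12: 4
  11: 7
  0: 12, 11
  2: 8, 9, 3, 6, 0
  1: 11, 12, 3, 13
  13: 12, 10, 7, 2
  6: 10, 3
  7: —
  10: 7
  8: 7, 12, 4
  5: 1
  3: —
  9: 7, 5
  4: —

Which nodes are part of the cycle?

DFS with gray/black marking from 2:
2 gray
  8 gray
    7 gray
    7 black
    12 gray
      4 gray
      4 black
    12 black
    8→4: 4 black — skip
  8 black
  9 gray
    9→7: 7 black — skip
    5 gray
      1 gray
        11 gray
          11→7: 7 black — skip
        11 black
        1→12: 12 black — skip
        3 gray
        3 black
        13 gray
          13→12: 12 black — skip
          10 gray
            10→7: 7 black — skip
          10 black
          13→7: 7 black — skip
          13→2: 2 is gray → back edge
Back edge closes the cycle 2 → 9 → 5 → 1 → 13 → 2; its vertices are {1, 2, 5, 9, 13}.

1, 2, 5, 9, 13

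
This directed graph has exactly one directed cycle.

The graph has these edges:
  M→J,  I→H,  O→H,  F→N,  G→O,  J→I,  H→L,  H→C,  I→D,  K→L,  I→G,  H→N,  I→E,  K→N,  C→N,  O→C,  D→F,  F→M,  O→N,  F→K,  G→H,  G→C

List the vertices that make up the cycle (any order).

DFS with gray/black marking from I:
I gray
  D gray
    F gray
      M gray
        J gray
          J→I: I is gray → back edge
Back edge closes the cycle I → D → F → M → J → I; its vertices are {D, F, I, J, M}.

D, F, I, J, M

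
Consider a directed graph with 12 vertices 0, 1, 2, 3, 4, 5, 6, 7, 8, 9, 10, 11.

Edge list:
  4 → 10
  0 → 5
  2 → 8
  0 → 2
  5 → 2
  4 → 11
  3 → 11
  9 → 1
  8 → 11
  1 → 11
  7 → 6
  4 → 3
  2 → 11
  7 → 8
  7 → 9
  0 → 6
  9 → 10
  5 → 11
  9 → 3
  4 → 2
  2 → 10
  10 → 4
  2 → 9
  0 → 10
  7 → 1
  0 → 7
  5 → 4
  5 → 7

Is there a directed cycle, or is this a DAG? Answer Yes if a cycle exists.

Yes

DFS with white/gray/black marking, starting from 2:
2 gray
  11 gray
  11 black
  8 gray
    8→11: 11 black — skip
  8 black
  10 gray
    4 gray
      4→10: 10 is gray → back edge
Back edge found, so a cycle exists: 10 → 4 → 10.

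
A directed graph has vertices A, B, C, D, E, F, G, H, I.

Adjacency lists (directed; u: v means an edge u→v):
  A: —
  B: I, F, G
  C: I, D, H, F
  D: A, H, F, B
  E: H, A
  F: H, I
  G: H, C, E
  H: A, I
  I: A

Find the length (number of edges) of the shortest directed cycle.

For each vertex v, BFS finds the shortest path from v back to v.
The shortest such closed walk is G → C → D → B → G, length 4.

4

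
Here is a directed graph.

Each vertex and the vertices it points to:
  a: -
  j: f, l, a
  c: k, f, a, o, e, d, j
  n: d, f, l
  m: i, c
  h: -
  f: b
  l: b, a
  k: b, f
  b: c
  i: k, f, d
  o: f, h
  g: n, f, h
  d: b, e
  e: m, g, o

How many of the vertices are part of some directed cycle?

13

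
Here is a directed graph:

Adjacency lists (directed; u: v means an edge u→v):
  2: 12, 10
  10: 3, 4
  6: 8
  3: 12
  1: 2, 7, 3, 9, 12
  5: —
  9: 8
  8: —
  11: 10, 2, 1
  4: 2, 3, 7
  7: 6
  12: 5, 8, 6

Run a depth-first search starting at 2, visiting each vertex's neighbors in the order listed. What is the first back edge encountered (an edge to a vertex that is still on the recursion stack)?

4->2

DFS from 2 (visiting each vertex's neighbors in the order listed); mark gray on enter, black on exit:
2 gray
  12 gray
    5 gray
    5 black
    8 gray
    8 black
    6 gray
      6→8: 8 black — skip
    6 black
  12 black
  10 gray
    3 gray
      3→12: 12 black — skip
    3 black
    4 gray
      4→2: 2 is gray → back edge
First back edge: 4 → 2.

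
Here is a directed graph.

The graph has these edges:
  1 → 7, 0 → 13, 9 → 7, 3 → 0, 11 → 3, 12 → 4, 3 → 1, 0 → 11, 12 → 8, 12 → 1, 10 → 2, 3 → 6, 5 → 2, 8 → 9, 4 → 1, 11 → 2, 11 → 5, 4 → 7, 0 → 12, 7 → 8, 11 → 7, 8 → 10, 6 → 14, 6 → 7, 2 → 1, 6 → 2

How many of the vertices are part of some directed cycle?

9

A vertex is on a directed cycle iff it belongs to a strongly connected component of size ≥ 2 (or has a self-loop).
The vertices on cycles are {0, 1, 2, 3, 7, 8, 9, 10, 11} — 9 in total.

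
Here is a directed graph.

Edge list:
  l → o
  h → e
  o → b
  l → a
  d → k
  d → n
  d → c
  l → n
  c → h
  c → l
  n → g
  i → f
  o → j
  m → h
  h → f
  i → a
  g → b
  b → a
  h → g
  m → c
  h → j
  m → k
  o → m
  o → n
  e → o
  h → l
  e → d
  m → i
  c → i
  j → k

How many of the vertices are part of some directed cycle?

7

A vertex is on a directed cycle iff it belongs to a strongly connected component of size ≥ 2 (or has a self-loop).
The vertices on cycles are {c, d, e, h, l, m, o} — 7 in total.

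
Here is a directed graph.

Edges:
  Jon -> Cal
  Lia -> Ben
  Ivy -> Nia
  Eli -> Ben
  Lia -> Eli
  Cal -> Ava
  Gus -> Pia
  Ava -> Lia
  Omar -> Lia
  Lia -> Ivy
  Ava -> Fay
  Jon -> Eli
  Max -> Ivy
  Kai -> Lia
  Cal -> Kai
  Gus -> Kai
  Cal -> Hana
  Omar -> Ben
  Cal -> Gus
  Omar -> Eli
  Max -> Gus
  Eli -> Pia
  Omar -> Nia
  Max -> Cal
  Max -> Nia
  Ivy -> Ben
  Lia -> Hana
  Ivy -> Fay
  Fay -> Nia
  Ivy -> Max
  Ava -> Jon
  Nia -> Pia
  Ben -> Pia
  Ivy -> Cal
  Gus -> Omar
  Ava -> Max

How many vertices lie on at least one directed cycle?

A vertex is on a directed cycle iff it belongs to a strongly connected component of size ≥ 2 (or has a self-loop).
The vertices on cycles are {Ava, Cal, Gus, Ivy, Jon, Kai, Lia, Max, Omar} — 9 in total.

9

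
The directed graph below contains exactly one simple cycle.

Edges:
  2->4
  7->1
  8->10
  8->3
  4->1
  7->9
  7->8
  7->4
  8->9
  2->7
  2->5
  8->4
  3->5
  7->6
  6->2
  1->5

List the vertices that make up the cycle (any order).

DFS with gray/black marking from 7:
7 gray
  4 gray
    1 gray
      5 gray
      5 black
    1 black
  4 black
  7→1: 1 black — skip
  9 gray
  9 black
  6 gray
    2 gray
      2→7: 7 is gray → back edge
Back edge closes the cycle 7 → 6 → 2 → 7; its vertices are {2, 6, 7}.

2, 6, 7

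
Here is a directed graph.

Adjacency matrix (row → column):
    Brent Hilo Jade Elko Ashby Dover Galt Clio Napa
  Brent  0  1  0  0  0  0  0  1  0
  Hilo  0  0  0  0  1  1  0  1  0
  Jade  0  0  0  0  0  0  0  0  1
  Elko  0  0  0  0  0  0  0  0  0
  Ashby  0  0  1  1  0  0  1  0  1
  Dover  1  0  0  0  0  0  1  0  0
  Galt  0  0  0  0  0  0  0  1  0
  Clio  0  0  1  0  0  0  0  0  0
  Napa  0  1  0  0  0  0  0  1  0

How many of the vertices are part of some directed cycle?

8

A vertex is on a directed cycle iff it belongs to a strongly connected component of size ≥ 2 (or has a self-loop).
The vertices on cycles are {Clio, Galt, Hilo, Jade, Napa, Ashby, Brent, Dover} — 8 in total.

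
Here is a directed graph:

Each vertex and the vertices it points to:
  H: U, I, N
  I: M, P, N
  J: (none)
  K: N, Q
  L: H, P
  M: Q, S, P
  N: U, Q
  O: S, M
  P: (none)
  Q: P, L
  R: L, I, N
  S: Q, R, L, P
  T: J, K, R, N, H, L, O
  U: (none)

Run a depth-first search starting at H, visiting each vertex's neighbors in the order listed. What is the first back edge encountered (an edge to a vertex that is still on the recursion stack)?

DFS from H (visiting each vertex's neighbors in the order listed); mark gray on enter, black on exit:
H gray
  U gray
  U black
  I gray
    M gray
      Q gray
        P gray
        P black
        L gray
          L→H: H is gray → back edge
First back edge: L → H.

L->H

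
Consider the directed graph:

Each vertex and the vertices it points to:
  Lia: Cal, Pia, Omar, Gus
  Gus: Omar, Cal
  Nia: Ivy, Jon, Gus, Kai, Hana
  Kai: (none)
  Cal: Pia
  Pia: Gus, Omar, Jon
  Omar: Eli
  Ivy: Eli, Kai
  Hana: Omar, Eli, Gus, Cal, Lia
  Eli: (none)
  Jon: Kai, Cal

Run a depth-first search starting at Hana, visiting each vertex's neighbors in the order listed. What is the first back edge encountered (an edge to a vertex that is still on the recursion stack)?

DFS from Hana (visiting each vertex's neighbors in the order listed); mark gray on enter, black on exit:
Hana gray
  Omar gray
    Eli gray
    Eli black
  Omar black
  Hana→Eli: Eli black — skip
  Gus gray
    Gus→Omar: Omar black — skip
    Cal gray
      Pia gray
        Pia→Gus: Gus is gray → back edge
First back edge: Pia → Gus.

Pia→Gus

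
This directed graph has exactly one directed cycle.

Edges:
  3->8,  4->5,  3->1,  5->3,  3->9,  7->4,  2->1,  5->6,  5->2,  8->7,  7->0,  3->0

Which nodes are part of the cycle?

3, 4, 5, 7, 8

DFS with gray/black marking from 5:
5 gray
  6 gray
  6 black
  2 gray
    1 gray
    1 black
  2 black
  3 gray
    9 gray
    9 black
    3→1: 1 black — skip
    0 gray
    0 black
    8 gray
      7 gray
        4 gray
          4→5: 5 is gray → back edge
Back edge closes the cycle 5 → 3 → 8 → 7 → 4 → 5; its vertices are {3, 4, 5, 7, 8}.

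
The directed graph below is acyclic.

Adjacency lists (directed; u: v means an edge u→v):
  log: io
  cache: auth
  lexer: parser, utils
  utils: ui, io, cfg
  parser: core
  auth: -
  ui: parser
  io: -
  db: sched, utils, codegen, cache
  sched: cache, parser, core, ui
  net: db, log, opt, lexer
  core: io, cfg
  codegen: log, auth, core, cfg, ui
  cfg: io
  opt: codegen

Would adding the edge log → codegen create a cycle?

Adding log→codegen creates a cycle iff codegen can already reach log.
Path from codegen: codegen → log.
So codegen → … → log → codegen is a cycle.

Yes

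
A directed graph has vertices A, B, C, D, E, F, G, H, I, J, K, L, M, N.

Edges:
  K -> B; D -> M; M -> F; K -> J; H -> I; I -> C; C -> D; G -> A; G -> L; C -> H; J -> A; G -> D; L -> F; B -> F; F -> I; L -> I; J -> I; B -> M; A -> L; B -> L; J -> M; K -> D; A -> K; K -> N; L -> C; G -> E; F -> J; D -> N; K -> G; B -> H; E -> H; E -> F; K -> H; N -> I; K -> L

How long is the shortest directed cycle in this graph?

3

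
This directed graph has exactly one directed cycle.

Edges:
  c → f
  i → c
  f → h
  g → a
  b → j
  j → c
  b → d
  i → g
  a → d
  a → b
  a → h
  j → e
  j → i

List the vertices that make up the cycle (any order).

a, b, g, i, j

DFS with gray/black marking from a:
a gray
  h gray
  h black
  d gray
  d black
  b gray
    b→d: d black — skip
    j gray
      c gray
        f gray
          f→h: h black — skip
        f black
      c black
      e gray
      e black
      i gray
        i→c: c black — skip
        g gray
          g→a: a is gray → back edge
Back edge closes the cycle a → b → j → i → g → a; its vertices are {a, b, g, i, j}.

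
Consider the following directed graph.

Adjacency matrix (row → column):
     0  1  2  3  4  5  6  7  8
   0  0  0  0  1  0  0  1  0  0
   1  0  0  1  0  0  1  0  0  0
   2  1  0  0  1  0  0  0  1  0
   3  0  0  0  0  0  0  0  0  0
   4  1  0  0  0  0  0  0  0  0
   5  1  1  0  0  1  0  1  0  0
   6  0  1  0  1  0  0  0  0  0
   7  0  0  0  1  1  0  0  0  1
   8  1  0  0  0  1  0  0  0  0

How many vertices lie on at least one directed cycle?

A vertex is on a directed cycle iff it belongs to a strongly connected component of size ≥ 2 (or has a self-loop).
The vertices on cycles are {0, 1, 2, 4, 5, 6, 7, 8} — 8 in total.

8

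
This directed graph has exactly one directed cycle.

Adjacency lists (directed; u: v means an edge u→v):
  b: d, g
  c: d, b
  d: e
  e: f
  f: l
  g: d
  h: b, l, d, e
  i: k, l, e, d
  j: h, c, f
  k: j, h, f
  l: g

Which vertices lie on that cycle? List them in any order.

d, e, f, g, l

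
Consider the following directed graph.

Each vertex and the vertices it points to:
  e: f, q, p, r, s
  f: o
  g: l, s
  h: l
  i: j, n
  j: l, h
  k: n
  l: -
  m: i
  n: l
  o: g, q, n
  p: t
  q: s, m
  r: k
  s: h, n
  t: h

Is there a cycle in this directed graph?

DFS with white/gray/black marking, starting from s:
s gray
  h gray
    l gray
    l black
  h black
  n gray
    n→l: l black — skip
  n black
s black
e gray
  f gray
    o gray
      g gray
        g→l: l black — skip
        g→s: s black — skip
      g black
      q gray
        q→s: s black — skip
        m gray
          i gray
            j gray
              j→l: l black — skip
              j→h: h black — skip
            j black
            i→n: n black — skip
          i black
        m black
      q black
      o→n: n black — skip
    o black
  f black
  e→q: q black — skip
  p gray
    t gray
      t→h: h black — skip
    t black
  p black
  r gray
    k gray
      k→n: n black — skip
    k black
  r black
  e→s: s black — skip
e black
Every edge goes to a white or black vertex — no back edge, so the graph is acyclic.

No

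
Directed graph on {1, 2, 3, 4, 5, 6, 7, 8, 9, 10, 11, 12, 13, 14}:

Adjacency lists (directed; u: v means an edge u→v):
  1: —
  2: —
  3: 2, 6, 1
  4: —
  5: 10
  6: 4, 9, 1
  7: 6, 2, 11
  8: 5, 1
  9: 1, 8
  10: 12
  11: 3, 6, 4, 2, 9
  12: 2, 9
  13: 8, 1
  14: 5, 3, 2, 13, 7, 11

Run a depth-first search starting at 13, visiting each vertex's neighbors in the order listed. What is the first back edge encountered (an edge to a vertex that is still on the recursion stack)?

9->8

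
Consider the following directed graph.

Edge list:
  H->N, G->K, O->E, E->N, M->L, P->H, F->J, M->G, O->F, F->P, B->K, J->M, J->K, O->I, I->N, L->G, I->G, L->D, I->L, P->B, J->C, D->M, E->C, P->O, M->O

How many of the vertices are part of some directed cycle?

A vertex is on a directed cycle iff it belongs to a strongly connected component of size ≥ 2 (or has a self-loop).
The vertices on cycles are {D, F, I, J, L, M, O, P} — 8 in total.

8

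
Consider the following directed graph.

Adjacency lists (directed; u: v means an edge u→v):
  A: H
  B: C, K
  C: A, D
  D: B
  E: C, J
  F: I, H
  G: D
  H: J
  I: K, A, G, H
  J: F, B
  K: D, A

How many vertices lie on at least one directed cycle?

A vertex is on a directed cycle iff it belongs to a strongly connected component of size ≥ 2 (or has a self-loop).
The vertices on cycles are {A, B, C, D, F, G, H, I, J, K} — 10 in total.

10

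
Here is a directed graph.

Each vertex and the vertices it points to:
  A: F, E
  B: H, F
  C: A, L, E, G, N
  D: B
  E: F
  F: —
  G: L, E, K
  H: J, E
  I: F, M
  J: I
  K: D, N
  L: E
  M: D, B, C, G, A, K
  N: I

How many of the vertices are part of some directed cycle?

A vertex is on a directed cycle iff it belongs to a strongly connected component of size ≥ 2 (or has a self-loop).
The vertices on cycles are {B, C, D, G, H, I, J, K, M, N} — 10 in total.

10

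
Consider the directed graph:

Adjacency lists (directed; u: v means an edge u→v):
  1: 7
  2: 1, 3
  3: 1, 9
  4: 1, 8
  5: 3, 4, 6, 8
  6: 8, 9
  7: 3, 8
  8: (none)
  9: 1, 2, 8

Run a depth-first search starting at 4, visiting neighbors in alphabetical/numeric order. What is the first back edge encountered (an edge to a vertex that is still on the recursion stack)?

DFS from 4 (visiting neighbors in alphabetical/numeric order); mark gray on enter, black on exit:
4 gray
  1 gray
    7 gray
      3 gray
        3→1: 1 is gray → back edge
First back edge: 3 → 1.

3->1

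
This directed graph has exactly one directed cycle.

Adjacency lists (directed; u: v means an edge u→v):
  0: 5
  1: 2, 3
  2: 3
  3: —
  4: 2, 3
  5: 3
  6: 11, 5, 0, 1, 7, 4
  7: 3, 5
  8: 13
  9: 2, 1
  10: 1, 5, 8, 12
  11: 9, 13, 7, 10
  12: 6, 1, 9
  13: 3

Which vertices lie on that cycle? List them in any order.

DFS with gray/black marking from 6:
6 gray
  11 gray
    9 gray
      2 gray
        3 gray
        3 black
      2 black
      1 gray
        1→2: 2 black — skip
        1→3: 3 black — skip
      1 black
    9 black
    13 gray
      13→3: 3 black — skip
    13 black
    7 gray
      7→3: 3 black — skip
      5 gray
        5→3: 3 black — skip
      5 black
    7 black
    10 gray
      10→1: 1 black — skip
      10→5: 5 black — skip
      8 gray
        8→13: 13 black — skip
      8 black
      12 gray
        12→6: 6 is gray → back edge
Back edge closes the cycle 6 → 11 → 10 → 12 → 6; its vertices are {6, 10, 11, 12}.

6, 10, 11, 12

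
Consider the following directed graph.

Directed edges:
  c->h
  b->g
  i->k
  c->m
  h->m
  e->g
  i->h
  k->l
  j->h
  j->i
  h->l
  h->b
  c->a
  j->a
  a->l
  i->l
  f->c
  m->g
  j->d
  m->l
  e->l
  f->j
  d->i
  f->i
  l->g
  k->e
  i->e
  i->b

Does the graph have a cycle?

DFS with white/gray/black marking, starting from m:
m gray
  g gray
  g black
  l gray
    l→g: g black — skip
  l black
m black
c gray
  a gray
    a→l: l black — skip
  a black
  c→m: m black — skip
  h gray
    h→l: l black — skip
    b gray
      b→g: g black — skip
    b black
    h→m: m black — skip
  h black
c black
k gray
  k→l: l black — skip
  e gray
    e→g: g black — skip
    e→l: l black — skip
  e black
k black
j gray
  i gray
    i→e: e black — skip
    i→b: b black — skip
    i→h: h black — skip
    i→l: l black — skip
    i→k: k black — skip
  i black
  j→a: a black — skip
  j→h: h black — skip
  d gray
    d→i: i black — skip
  d black
j black
f gray
  f→c: c black — skip
  f→i: i black — skip
  f→j: j black — skip
f black
Every edge goes to a white or black vertex — no back edge, so the graph is acyclic.

No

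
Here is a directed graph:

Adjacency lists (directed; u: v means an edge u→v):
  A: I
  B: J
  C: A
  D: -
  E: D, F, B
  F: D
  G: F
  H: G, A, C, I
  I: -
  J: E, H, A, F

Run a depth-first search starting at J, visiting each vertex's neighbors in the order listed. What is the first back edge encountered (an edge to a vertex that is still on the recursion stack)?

DFS from J (visiting each vertex's neighbors in the order listed); mark gray on enter, black on exit:
J gray
  E gray
    D gray
    D black
    F gray
      F→D: D black — skip
    F black
    B gray
      B→J: J is gray → back edge
First back edge: B → J.

B->J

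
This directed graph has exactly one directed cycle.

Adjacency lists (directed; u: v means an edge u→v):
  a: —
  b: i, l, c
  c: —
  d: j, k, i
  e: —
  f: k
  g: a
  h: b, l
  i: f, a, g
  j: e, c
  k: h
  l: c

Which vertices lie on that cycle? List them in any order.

b, f, h, i, k

DFS with gray/black marking from i:
i gray
  f gray
    k gray
      h gray
        b gray
          b→i: i is gray → back edge
Back edge closes the cycle i → f → k → h → b → i; its vertices are {b, f, h, i, k}.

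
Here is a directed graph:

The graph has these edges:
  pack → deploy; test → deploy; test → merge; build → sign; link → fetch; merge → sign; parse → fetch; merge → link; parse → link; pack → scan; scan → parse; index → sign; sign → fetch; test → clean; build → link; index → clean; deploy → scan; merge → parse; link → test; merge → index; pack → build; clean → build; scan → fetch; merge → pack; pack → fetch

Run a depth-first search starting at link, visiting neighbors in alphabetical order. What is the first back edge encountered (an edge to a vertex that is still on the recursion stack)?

DFS from link (visiting neighbors in alphabetical order); mark gray on enter, black on exit:
link gray
  fetch gray
  fetch black
  test gray
    clean gray
      build gray
        build→link: link is gray → back edge
First back edge: build → link.

build->link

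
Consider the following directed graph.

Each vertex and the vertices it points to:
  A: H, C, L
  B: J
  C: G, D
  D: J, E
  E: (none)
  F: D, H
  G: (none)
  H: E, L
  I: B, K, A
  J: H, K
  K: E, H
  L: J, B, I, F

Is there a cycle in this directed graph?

DFS with white/gray/black marking, starting from D:
D gray
  J gray
    H gray
      E gray
      E black
      L gray
        L→J: J is gray → back edge
Back edge found, so a cycle exists: J → H → L → J.

Yes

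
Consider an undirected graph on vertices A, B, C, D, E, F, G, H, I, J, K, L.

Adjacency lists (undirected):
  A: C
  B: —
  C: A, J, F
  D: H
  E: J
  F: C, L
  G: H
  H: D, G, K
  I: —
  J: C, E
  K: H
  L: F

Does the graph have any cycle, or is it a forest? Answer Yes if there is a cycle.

No

DFS, tracking each vertex's parent; an edge to a visited non-parent vertex closes a cycle.
Start from E:
visit E (parent –)
  visit J (parent E)
    visit C (parent J)
      visit A (parent C)
        A–C: parent, skip
      C–J: parent, skip
      visit F (parent C)
        F–C: parent, skip
        visit L (parent F)
          L–F: parent, skip
    J–E: parent, skip
visit B (parent –)
visit D (parent –)
  visit H (parent D)
    H–D: parent, skip
    visit G (parent H)
      G–H: parent, skip
    visit K (parent H)
      K–H: parent, skip
visit I (parent –)
No non-parent visited neighbor found — the graph is a forest.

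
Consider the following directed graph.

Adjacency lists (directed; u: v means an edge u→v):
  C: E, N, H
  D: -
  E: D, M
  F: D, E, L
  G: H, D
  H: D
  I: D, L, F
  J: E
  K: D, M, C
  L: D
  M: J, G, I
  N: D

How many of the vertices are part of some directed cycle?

5

A vertex is on a directed cycle iff it belongs to a strongly connected component of size ≥ 2 (or has a self-loop).
The vertices on cycles are {E, F, I, J, M} — 5 in total.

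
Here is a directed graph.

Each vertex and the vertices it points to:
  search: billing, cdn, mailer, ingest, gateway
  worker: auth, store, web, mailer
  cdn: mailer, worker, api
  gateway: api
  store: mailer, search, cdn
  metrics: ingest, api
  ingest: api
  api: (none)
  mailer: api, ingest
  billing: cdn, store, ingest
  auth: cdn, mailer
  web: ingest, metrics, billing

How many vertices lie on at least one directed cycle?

7

A vertex is on a directed cycle iff it belongs to a strongly connected component of size ≥ 2 (or has a self-loop).
The vertices on cycles are {cdn, web, auth, store, search, worker, billing} — 7 in total.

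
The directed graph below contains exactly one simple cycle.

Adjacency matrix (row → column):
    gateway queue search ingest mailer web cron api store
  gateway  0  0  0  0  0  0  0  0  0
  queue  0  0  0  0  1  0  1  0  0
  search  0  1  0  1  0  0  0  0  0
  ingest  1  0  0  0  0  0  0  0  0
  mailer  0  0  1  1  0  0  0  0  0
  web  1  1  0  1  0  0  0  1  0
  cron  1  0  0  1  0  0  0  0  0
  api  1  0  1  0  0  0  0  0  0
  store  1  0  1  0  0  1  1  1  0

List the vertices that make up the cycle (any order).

queue, mailer, search

DFS with gray/black marking from queue:
queue gray
  mailer gray
    ingest gray
      gateway gray
      gateway black
    ingest black
    search gray
      search→queue: queue is gray → back edge
Back edge closes the cycle queue → mailer → search → queue; its vertices are {queue, mailer, search}.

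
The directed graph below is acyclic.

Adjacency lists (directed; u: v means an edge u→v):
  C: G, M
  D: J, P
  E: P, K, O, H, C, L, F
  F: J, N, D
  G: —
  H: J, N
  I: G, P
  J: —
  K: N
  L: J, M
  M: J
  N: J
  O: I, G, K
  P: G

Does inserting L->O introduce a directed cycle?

Adding L→O creates a cycle iff O can already reach L.
Explore from O: no path reaches L. The graph stays acyclic.

No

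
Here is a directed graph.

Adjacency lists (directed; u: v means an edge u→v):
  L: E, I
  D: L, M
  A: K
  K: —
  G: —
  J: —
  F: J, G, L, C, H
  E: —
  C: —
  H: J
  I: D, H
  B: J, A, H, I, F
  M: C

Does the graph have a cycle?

Yes

DFS with white/gray/black marking, starting from L:
L gray
  E gray
  E black
  I gray
    D gray
      D→L: L is gray → back edge
Back edge found, so a cycle exists: L → I → D → L.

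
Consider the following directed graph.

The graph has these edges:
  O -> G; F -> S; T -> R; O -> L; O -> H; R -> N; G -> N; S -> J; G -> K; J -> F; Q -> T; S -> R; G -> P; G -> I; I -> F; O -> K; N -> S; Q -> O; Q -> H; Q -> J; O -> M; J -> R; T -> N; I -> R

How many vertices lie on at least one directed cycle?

A vertex is on a directed cycle iff it belongs to a strongly connected component of size ≥ 2 (or has a self-loop).
The vertices on cycles are {F, J, N, R, S} — 5 in total.

5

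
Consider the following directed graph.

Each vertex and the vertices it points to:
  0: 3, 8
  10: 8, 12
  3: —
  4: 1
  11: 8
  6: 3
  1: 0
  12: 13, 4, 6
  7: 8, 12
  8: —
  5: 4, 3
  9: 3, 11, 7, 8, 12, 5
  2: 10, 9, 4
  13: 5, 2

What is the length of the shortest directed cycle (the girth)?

4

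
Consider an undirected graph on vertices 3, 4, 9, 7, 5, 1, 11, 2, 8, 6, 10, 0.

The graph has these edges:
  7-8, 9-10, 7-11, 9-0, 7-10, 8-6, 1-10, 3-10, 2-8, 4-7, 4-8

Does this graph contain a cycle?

DFS, tracking each vertex's parent; an edge to a visited non-parent vertex closes a cycle.
Start from 4:
visit 4 (parent –)
  visit 8 (parent 4)
    visit 6 (parent 8)
      6–8: parent, skip
    8–4: parent, skip
    visit 7 (parent 8)
      7–4: 4 visited and ≠ parent → cycle
Cycle: 4 – 8 – 7 – 4.

Yes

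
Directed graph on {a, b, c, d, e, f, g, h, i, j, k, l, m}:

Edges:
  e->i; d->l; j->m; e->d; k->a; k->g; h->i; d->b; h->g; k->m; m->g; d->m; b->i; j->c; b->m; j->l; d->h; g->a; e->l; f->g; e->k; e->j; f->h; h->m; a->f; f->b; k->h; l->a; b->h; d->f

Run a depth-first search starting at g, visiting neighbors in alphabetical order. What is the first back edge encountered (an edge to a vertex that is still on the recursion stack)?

DFS from g (visiting neighbors in alphabetical order); mark gray on enter, black on exit:
g gray
  a gray
    f gray
      b gray
        h gray
          h→g: g is gray → back edge
First back edge: h → g.

h→g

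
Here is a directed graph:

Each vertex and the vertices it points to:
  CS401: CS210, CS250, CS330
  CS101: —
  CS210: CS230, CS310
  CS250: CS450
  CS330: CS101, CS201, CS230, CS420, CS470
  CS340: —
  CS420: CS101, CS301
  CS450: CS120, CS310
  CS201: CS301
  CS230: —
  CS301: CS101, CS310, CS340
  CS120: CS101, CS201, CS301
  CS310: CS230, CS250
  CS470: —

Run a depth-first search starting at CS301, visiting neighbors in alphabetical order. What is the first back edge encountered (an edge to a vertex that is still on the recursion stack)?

CS201→CS301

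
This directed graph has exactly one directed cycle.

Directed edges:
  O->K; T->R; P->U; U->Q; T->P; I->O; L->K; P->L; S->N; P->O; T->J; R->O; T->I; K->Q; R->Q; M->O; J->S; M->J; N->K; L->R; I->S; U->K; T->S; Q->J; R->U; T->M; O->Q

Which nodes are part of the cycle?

J, K, N, Q, S

DFS with gray/black marking from J:
J gray
  S gray
    N gray
      K gray
        Q gray
          Q→J: J is gray → back edge
Back edge closes the cycle J → S → N → K → Q → J; its vertices are {J, K, N, Q, S}.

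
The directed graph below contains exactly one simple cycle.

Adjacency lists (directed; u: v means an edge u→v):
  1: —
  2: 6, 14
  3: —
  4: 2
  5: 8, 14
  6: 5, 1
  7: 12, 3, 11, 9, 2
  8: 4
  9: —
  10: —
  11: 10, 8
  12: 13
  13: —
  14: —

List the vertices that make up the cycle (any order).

2, 4, 5, 6, 8

DFS with gray/black marking from 2:
2 gray
  6 gray
    5 gray
      8 gray
        4 gray
          4→2: 2 is gray → back edge
Back edge closes the cycle 2 → 6 → 5 → 8 → 4 → 2; its vertices are {2, 4, 5, 6, 8}.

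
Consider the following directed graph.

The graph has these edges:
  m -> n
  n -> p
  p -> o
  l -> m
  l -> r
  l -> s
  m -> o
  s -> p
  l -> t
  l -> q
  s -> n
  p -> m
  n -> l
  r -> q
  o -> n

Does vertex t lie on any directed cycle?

No

t lies on a cycle iff there is a path from t back to itself.
Exploring from t, it never reaches itself; equivalently, its strongly connected component is a singleton.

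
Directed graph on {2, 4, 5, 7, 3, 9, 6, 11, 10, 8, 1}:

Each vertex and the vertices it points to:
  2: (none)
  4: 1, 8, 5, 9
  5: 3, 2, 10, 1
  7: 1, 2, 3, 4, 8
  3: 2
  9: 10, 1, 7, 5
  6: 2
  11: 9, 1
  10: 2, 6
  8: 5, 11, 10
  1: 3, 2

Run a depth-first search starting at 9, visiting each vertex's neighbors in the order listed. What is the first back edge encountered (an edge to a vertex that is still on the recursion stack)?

11→9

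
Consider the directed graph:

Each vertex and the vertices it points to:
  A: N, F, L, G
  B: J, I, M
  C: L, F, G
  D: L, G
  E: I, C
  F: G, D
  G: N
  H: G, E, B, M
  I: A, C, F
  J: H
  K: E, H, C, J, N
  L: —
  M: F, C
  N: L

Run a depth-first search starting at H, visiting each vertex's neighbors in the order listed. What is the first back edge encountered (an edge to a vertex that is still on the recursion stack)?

DFS from H (visiting each vertex's neighbors in the order listed); mark gray on enter, black on exit:
H gray
  G gray
    N gray
      L gray
      L black
    N black
  G black
  E gray
    I gray
      A gray
        A→N: N black — skip
        F gray
          F→G: G black — skip
          D gray
            D→L: L black — skip
            D→G: G black — skip
          D black
        F black
        A→L: L black — skip
        A→G: G black — skip
      A black
      C gray
        C→L: L black — skip
        C→F: F black — skip
        C→G: G black — skip
      C black
      I→F: F black — skip
    I black
    E→C: C black — skip
  E black
  B gray
    J gray
      J→H: H is gray → back edge
First back edge: J → H.

J->H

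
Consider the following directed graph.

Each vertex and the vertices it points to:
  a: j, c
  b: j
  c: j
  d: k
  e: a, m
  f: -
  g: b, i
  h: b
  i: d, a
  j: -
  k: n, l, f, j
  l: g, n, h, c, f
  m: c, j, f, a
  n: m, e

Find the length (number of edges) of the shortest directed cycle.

5

For each vertex v, BFS finds the shortest path from v back to v.
The shortest such closed walk is d → k → l → g → i → d, length 5.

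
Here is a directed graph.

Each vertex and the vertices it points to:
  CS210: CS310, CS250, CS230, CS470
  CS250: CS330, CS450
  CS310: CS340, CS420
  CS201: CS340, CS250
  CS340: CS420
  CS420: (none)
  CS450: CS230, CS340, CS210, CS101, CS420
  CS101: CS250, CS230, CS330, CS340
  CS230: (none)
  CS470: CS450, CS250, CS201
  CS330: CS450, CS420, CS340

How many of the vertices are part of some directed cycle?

7

A vertex is on a directed cycle iff it belongs to a strongly connected component of size ≥ 2 (or has a self-loop).
The vertices on cycles are {CS101, CS201, CS210, CS250, CS330, CS450, CS470} — 7 in total.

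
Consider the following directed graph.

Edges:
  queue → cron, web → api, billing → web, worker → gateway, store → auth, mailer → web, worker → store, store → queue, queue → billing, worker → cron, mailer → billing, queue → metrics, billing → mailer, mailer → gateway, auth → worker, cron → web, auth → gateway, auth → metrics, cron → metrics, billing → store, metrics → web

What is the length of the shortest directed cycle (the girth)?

For each vertex v, BFS finds the shortest path from v back to v.
The shortest such closed walk is billing → mailer → billing, length 2.

2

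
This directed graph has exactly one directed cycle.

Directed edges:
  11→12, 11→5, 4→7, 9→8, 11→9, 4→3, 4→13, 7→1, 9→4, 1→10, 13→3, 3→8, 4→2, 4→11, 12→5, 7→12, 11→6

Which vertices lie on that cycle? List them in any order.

4, 9, 11

DFS with gray/black marking from 4:
4 gray
  13 gray
    3 gray
      8 gray
      8 black
    3 black
  13 black
  4→3: 3 black — skip
  11 gray
    12 gray
      5 gray
      5 black
    12 black
    6 gray
    6 black
    11→5: 5 black — skip
    9 gray
      9→8: 8 black — skip
      9→4: 4 is gray → back edge
Back edge closes the cycle 4 → 11 → 9 → 4; its vertices are {4, 9, 11}.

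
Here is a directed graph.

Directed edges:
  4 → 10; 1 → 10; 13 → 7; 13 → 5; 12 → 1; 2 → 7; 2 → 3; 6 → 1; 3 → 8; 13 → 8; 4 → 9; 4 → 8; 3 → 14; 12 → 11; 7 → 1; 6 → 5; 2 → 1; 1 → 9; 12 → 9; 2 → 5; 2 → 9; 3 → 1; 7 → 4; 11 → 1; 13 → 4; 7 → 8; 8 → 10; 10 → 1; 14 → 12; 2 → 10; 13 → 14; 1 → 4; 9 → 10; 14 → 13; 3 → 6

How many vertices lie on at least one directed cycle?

7

A vertex is on a directed cycle iff it belongs to a strongly connected component of size ≥ 2 (or has a self-loop).
The vertices on cycles are {1, 4, 8, 9, 10, 13, 14} — 7 in total.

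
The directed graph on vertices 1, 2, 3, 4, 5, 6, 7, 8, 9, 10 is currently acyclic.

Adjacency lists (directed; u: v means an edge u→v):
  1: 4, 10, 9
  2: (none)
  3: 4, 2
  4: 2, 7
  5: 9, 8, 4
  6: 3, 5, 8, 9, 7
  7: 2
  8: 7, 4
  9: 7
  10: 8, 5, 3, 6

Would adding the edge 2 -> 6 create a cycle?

Yes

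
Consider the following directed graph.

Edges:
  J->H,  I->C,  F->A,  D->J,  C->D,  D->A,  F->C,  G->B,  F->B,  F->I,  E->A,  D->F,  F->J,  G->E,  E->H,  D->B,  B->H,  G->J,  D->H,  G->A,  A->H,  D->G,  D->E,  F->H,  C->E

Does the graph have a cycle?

Yes

DFS with white/gray/black marking, starting from E:
E gray
  A gray
    H gray
    H black
  A black
  E→H: H black — skip
E black
B gray
  B→H: H black — skip
B black
C gray
  C→E: E black — skip
  D gray
    D→A: A black — skip
    D→B: B black — skip
    G gray
      G→E: E black — skip
      J gray
        J→H: H black — skip
      J black
      G→B: B black — skip
      G→A: A black — skip
    G black
    D→E: E black — skip
    F gray
      F→B: B black — skip
      F→H: H black — skip
      F→A: A black — skip
      F→C: C is gray → back edge
Back edge found, so a cycle exists: C → D → F → C.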